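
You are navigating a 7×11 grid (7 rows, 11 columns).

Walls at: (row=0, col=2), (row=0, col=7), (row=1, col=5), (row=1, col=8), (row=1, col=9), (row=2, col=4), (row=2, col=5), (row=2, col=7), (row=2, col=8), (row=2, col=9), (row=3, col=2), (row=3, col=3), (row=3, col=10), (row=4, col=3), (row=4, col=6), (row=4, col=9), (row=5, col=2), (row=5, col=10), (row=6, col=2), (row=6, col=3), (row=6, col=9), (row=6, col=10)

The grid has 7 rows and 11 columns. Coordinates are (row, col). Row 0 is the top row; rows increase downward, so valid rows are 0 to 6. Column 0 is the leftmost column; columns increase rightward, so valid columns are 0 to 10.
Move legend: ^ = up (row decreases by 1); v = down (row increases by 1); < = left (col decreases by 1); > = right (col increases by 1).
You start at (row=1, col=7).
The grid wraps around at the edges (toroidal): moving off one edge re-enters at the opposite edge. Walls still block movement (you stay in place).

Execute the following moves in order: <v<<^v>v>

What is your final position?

Start: (row=1, col=7)
  < (left): (row=1, col=7) -> (row=1, col=6)
  v (down): (row=1, col=6) -> (row=2, col=6)
  < (left): blocked, stay at (row=2, col=6)
  < (left): blocked, stay at (row=2, col=6)
  ^ (up): (row=2, col=6) -> (row=1, col=6)
  v (down): (row=1, col=6) -> (row=2, col=6)
  > (right): blocked, stay at (row=2, col=6)
  v (down): (row=2, col=6) -> (row=3, col=6)
  > (right): (row=3, col=6) -> (row=3, col=7)
Final: (row=3, col=7)

Answer: Final position: (row=3, col=7)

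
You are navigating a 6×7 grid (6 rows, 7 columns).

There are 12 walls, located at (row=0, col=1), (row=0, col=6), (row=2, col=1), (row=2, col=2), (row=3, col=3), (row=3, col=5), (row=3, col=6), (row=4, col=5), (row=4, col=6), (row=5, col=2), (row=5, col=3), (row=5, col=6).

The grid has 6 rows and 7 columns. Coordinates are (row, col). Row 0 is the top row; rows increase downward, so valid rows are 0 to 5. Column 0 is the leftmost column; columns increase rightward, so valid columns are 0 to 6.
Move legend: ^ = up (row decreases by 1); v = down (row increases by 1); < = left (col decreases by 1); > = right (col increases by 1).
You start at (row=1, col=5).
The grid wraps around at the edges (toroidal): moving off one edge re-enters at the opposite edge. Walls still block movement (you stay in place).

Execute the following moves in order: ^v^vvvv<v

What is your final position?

Answer: Final position: (row=3, col=4)

Derivation:
Start: (row=1, col=5)
  ^ (up): (row=1, col=5) -> (row=0, col=5)
  v (down): (row=0, col=5) -> (row=1, col=5)
  ^ (up): (row=1, col=5) -> (row=0, col=5)
  v (down): (row=0, col=5) -> (row=1, col=5)
  v (down): (row=1, col=5) -> (row=2, col=5)
  v (down): blocked, stay at (row=2, col=5)
  v (down): blocked, stay at (row=2, col=5)
  < (left): (row=2, col=5) -> (row=2, col=4)
  v (down): (row=2, col=4) -> (row=3, col=4)
Final: (row=3, col=4)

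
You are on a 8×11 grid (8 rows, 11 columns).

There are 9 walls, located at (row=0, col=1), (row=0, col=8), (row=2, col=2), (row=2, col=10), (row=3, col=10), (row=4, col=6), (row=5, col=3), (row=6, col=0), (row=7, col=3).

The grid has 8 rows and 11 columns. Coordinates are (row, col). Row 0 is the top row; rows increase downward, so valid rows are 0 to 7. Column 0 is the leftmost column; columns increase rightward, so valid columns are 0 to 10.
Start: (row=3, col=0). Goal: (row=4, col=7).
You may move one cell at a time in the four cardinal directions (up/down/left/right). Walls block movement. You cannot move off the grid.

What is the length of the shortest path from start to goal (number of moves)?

Answer: Shortest path length: 8

Derivation:
BFS from (row=3, col=0) until reaching (row=4, col=7):
  Distance 0: (row=3, col=0)
  Distance 1: (row=2, col=0), (row=3, col=1), (row=4, col=0)
  Distance 2: (row=1, col=0), (row=2, col=1), (row=3, col=2), (row=4, col=1), (row=5, col=0)
  Distance 3: (row=0, col=0), (row=1, col=1), (row=3, col=3), (row=4, col=2), (row=5, col=1)
  Distance 4: (row=1, col=2), (row=2, col=3), (row=3, col=4), (row=4, col=3), (row=5, col=2), (row=6, col=1)
  Distance 5: (row=0, col=2), (row=1, col=3), (row=2, col=4), (row=3, col=5), (row=4, col=4), (row=6, col=2), (row=7, col=1)
  Distance 6: (row=0, col=3), (row=1, col=4), (row=2, col=5), (row=3, col=6), (row=4, col=5), (row=5, col=4), (row=6, col=3), (row=7, col=0), (row=7, col=2)
  Distance 7: (row=0, col=4), (row=1, col=5), (row=2, col=6), (row=3, col=7), (row=5, col=5), (row=6, col=4)
  Distance 8: (row=0, col=5), (row=1, col=6), (row=2, col=7), (row=3, col=8), (row=4, col=7), (row=5, col=6), (row=6, col=5), (row=7, col=4)  <- goal reached here
One shortest path (8 moves): (row=3, col=0) -> (row=3, col=1) -> (row=3, col=2) -> (row=3, col=3) -> (row=3, col=4) -> (row=3, col=5) -> (row=3, col=6) -> (row=3, col=7) -> (row=4, col=7)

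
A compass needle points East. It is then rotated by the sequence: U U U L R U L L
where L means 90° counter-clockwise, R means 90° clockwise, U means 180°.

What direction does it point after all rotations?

Answer: Final heading: West

Derivation:
Start: East
  U (U-turn (180°)) -> West
  U (U-turn (180°)) -> East
  U (U-turn (180°)) -> West
  L (left (90° counter-clockwise)) -> South
  R (right (90° clockwise)) -> West
  U (U-turn (180°)) -> East
  L (left (90° counter-clockwise)) -> North
  L (left (90° counter-clockwise)) -> West
Final: West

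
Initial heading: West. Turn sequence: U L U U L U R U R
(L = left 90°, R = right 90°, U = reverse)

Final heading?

Start: West
  U (U-turn (180°)) -> East
  L (left (90° counter-clockwise)) -> North
  U (U-turn (180°)) -> South
  U (U-turn (180°)) -> North
  L (left (90° counter-clockwise)) -> West
  U (U-turn (180°)) -> East
  R (right (90° clockwise)) -> South
  U (U-turn (180°)) -> North
  R (right (90° clockwise)) -> East
Final: East

Answer: Final heading: East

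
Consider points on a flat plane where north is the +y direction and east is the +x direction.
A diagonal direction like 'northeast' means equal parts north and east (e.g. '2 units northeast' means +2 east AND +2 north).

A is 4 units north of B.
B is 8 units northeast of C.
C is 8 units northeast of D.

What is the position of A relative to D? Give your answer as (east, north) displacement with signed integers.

Answer: A is at (east=16, north=20) relative to D.

Derivation:
Place D at the origin (east=0, north=0).
  C is 8 units northeast of D: delta (east=+8, north=+8); C at (east=8, north=8).
  B is 8 units northeast of C: delta (east=+8, north=+8); B at (east=16, north=16).
  A is 4 units north of B: delta (east=+0, north=+4); A at (east=16, north=20).
Therefore A relative to D: (east=16, north=20).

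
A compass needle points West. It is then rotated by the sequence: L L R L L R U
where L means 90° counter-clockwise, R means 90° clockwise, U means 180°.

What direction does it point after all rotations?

Start: West
  L (left (90° counter-clockwise)) -> South
  L (left (90° counter-clockwise)) -> East
  R (right (90° clockwise)) -> South
  L (left (90° counter-clockwise)) -> East
  L (left (90° counter-clockwise)) -> North
  R (right (90° clockwise)) -> East
  U (U-turn (180°)) -> West
Final: West

Answer: Final heading: West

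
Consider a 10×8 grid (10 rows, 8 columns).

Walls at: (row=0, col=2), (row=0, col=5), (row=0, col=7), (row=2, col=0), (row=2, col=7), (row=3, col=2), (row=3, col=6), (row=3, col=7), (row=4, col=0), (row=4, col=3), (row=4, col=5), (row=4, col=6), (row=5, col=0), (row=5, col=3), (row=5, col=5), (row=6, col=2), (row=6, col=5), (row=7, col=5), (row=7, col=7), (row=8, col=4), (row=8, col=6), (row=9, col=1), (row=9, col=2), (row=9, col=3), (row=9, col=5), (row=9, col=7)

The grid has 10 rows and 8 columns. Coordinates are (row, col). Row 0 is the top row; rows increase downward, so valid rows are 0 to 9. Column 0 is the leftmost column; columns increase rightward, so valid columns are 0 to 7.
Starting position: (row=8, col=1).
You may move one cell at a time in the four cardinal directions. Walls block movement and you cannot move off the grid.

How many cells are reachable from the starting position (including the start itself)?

Answer: Reachable cells: 44

Derivation:
BFS flood-fill from (row=8, col=1):
  Distance 0: (row=8, col=1)
  Distance 1: (row=7, col=1), (row=8, col=0), (row=8, col=2)
  Distance 2: (row=6, col=1), (row=7, col=0), (row=7, col=2), (row=8, col=3), (row=9, col=0)
  Distance 3: (row=5, col=1), (row=6, col=0), (row=7, col=3)
  Distance 4: (row=4, col=1), (row=5, col=2), (row=6, col=3), (row=7, col=4)
  Distance 5: (row=3, col=1), (row=4, col=2), (row=6, col=4)
  Distance 6: (row=2, col=1), (row=3, col=0), (row=5, col=4)
  Distance 7: (row=1, col=1), (row=2, col=2), (row=4, col=4)
  Distance 8: (row=0, col=1), (row=1, col=0), (row=1, col=2), (row=2, col=3), (row=3, col=4)
  Distance 9: (row=0, col=0), (row=1, col=3), (row=2, col=4), (row=3, col=3), (row=3, col=5)
  Distance 10: (row=0, col=3), (row=1, col=4), (row=2, col=5)
  Distance 11: (row=0, col=4), (row=1, col=5), (row=2, col=6)
  Distance 12: (row=1, col=6)
  Distance 13: (row=0, col=6), (row=1, col=7)
Total reachable: 44 (grid has 54 open cells total)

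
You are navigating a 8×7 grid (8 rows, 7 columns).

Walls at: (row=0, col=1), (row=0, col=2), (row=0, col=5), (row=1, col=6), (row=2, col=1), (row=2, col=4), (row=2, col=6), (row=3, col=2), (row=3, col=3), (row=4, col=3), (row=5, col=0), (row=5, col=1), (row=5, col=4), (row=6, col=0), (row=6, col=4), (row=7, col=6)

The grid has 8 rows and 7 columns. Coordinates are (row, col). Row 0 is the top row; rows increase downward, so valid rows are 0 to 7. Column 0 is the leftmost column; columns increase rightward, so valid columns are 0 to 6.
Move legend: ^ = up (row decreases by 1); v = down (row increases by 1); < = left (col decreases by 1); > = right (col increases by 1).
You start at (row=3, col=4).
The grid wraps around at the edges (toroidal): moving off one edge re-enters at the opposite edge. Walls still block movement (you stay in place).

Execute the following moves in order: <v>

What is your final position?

Answer: Final position: (row=4, col=5)

Derivation:
Start: (row=3, col=4)
  < (left): blocked, stay at (row=3, col=4)
  v (down): (row=3, col=4) -> (row=4, col=4)
  > (right): (row=4, col=4) -> (row=4, col=5)
Final: (row=4, col=5)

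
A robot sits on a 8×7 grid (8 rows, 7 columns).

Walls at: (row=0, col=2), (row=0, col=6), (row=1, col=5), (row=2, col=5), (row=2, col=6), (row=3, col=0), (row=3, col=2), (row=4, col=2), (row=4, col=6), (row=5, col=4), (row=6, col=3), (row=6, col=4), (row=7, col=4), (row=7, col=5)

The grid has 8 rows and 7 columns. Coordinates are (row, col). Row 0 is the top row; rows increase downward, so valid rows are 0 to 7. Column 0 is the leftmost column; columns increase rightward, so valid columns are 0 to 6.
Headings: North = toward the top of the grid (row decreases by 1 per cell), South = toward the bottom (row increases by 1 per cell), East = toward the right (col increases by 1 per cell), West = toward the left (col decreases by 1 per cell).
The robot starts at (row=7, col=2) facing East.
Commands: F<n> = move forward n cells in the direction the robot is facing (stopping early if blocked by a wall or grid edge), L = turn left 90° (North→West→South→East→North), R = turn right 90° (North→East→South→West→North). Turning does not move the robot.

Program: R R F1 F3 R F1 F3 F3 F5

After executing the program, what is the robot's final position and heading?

Answer: Final position: (row=4, col=0), facing North

Derivation:
Start: (row=7, col=2), facing East
  R: turn right, now facing South
  R: turn right, now facing West
  F1: move forward 1, now at (row=7, col=1)
  F3: move forward 1/3 (blocked), now at (row=7, col=0)
  R: turn right, now facing North
  F1: move forward 1, now at (row=6, col=0)
  F3: move forward 2/3 (blocked), now at (row=4, col=0)
  F3: move forward 0/3 (blocked), now at (row=4, col=0)
  F5: move forward 0/5 (blocked), now at (row=4, col=0)
Final: (row=4, col=0), facing North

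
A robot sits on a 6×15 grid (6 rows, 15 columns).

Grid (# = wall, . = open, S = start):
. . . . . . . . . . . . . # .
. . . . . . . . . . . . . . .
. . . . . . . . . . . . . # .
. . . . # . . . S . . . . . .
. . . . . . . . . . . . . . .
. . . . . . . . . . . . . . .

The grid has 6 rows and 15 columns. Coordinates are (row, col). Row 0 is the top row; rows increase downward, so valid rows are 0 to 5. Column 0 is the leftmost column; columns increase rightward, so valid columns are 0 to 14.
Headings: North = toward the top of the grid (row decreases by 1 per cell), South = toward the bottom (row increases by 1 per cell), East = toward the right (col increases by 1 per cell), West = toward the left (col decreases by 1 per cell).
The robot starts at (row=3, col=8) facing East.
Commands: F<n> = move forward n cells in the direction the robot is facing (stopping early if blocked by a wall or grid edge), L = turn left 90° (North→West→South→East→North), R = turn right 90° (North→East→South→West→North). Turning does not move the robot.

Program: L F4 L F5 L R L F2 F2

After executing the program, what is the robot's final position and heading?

Start: (row=3, col=8), facing East
  L: turn left, now facing North
  F4: move forward 3/4 (blocked), now at (row=0, col=8)
  L: turn left, now facing West
  F5: move forward 5, now at (row=0, col=3)
  L: turn left, now facing South
  R: turn right, now facing West
  L: turn left, now facing South
  F2: move forward 2, now at (row=2, col=3)
  F2: move forward 2, now at (row=4, col=3)
Final: (row=4, col=3), facing South

Answer: Final position: (row=4, col=3), facing South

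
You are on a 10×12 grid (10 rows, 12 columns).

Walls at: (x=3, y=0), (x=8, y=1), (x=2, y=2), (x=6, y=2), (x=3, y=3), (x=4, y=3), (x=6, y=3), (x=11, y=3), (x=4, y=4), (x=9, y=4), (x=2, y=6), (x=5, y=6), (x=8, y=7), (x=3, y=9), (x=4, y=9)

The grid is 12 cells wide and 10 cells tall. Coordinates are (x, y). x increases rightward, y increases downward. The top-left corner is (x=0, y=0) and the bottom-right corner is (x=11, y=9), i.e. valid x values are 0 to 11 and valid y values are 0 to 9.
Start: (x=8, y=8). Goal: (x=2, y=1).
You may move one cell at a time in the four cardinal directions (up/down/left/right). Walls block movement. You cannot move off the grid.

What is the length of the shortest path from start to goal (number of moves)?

Answer: Shortest path length: 13

Derivation:
BFS from (x=8, y=8) until reaching (x=2, y=1):
  Distance 0: (x=8, y=8)
  Distance 1: (x=7, y=8), (x=9, y=8), (x=8, y=9)
  Distance 2: (x=7, y=7), (x=9, y=7), (x=6, y=8), (x=10, y=8), (x=7, y=9), (x=9, y=9)
  Distance 3: (x=7, y=6), (x=9, y=6), (x=6, y=7), (x=10, y=7), (x=5, y=8), (x=11, y=8), (x=6, y=9), (x=10, y=9)
  Distance 4: (x=7, y=5), (x=9, y=5), (x=6, y=6), (x=8, y=6), (x=10, y=6), (x=5, y=7), (x=11, y=7), (x=4, y=8), (x=5, y=9), (x=11, y=9)
  Distance 5: (x=7, y=4), (x=6, y=5), (x=8, y=5), (x=10, y=5), (x=11, y=6), (x=4, y=7), (x=3, y=8)
  Distance 6: (x=7, y=3), (x=6, y=4), (x=8, y=4), (x=10, y=4), (x=5, y=5), (x=11, y=5), (x=4, y=6), (x=3, y=7), (x=2, y=8)
  Distance 7: (x=7, y=2), (x=8, y=3), (x=10, y=3), (x=5, y=4), (x=11, y=4), (x=4, y=5), (x=3, y=6), (x=2, y=7), (x=1, y=8), (x=2, y=9)
  Distance 8: (x=7, y=1), (x=8, y=2), (x=10, y=2), (x=5, y=3), (x=9, y=3), (x=3, y=5), (x=1, y=7), (x=0, y=8), (x=1, y=9)
  Distance 9: (x=7, y=0), (x=6, y=1), (x=10, y=1), (x=5, y=2), (x=9, y=2), (x=11, y=2), (x=3, y=4), (x=2, y=5), (x=1, y=6), (x=0, y=7), (x=0, y=9)
  Distance 10: (x=6, y=0), (x=8, y=0), (x=10, y=0), (x=5, y=1), (x=9, y=1), (x=11, y=1), (x=4, y=2), (x=2, y=4), (x=1, y=5), (x=0, y=6)
  Distance 11: (x=5, y=0), (x=9, y=0), (x=11, y=0), (x=4, y=1), (x=3, y=2), (x=2, y=3), (x=1, y=4), (x=0, y=5)
  Distance 12: (x=4, y=0), (x=3, y=1), (x=1, y=3), (x=0, y=4)
  Distance 13: (x=2, y=1), (x=1, y=2), (x=0, y=3)  <- goal reached here
One shortest path (13 moves): (x=8, y=8) -> (x=7, y=8) -> (x=6, y=8) -> (x=6, y=7) -> (x=6, y=6) -> (x=6, y=5) -> (x=5, y=5) -> (x=5, y=4) -> (x=5, y=3) -> (x=5, y=2) -> (x=4, y=2) -> (x=3, y=2) -> (x=3, y=1) -> (x=2, y=1)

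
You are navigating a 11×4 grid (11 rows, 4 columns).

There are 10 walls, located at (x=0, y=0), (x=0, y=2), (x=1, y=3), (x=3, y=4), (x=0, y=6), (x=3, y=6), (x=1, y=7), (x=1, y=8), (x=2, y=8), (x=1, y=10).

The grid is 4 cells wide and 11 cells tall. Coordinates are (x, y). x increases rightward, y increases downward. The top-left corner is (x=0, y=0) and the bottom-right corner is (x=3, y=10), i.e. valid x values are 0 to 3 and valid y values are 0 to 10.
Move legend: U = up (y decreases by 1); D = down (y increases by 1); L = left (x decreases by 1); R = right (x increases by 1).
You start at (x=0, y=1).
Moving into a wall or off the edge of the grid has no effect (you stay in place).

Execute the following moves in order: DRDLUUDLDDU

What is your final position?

Answer: Final position: (x=0, y=1)

Derivation:
Start: (x=0, y=1)
  D (down): blocked, stay at (x=0, y=1)
  R (right): (x=0, y=1) -> (x=1, y=1)
  D (down): (x=1, y=1) -> (x=1, y=2)
  L (left): blocked, stay at (x=1, y=2)
  U (up): (x=1, y=2) -> (x=1, y=1)
  U (up): (x=1, y=1) -> (x=1, y=0)
  D (down): (x=1, y=0) -> (x=1, y=1)
  L (left): (x=1, y=1) -> (x=0, y=1)
  D (down): blocked, stay at (x=0, y=1)
  D (down): blocked, stay at (x=0, y=1)
  U (up): blocked, stay at (x=0, y=1)
Final: (x=0, y=1)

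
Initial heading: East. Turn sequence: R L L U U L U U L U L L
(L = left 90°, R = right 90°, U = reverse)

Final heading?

Answer: Final heading: South

Derivation:
Start: East
  R (right (90° clockwise)) -> South
  L (left (90° counter-clockwise)) -> East
  L (left (90° counter-clockwise)) -> North
  U (U-turn (180°)) -> South
  U (U-turn (180°)) -> North
  L (left (90° counter-clockwise)) -> West
  U (U-turn (180°)) -> East
  U (U-turn (180°)) -> West
  L (left (90° counter-clockwise)) -> South
  U (U-turn (180°)) -> North
  L (left (90° counter-clockwise)) -> West
  L (left (90° counter-clockwise)) -> South
Final: South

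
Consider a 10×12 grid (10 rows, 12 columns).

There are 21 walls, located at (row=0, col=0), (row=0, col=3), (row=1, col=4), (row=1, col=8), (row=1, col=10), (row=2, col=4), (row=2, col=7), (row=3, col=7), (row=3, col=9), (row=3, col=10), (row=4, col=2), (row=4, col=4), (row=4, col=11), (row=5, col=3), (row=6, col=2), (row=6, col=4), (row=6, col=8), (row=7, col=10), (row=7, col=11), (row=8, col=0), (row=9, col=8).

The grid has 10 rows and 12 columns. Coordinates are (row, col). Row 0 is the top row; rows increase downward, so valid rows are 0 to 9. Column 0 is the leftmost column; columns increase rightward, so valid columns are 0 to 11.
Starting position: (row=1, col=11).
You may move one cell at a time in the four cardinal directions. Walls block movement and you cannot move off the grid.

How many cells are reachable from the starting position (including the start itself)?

BFS flood-fill from (row=1, col=11):
  Distance 0: (row=1, col=11)
  Distance 1: (row=0, col=11), (row=2, col=11)
  Distance 2: (row=0, col=10), (row=2, col=10), (row=3, col=11)
  Distance 3: (row=0, col=9), (row=2, col=9)
  Distance 4: (row=0, col=8), (row=1, col=9), (row=2, col=8)
  Distance 5: (row=0, col=7), (row=3, col=8)
  Distance 6: (row=0, col=6), (row=1, col=7), (row=4, col=8)
  Distance 7: (row=0, col=5), (row=1, col=6), (row=4, col=7), (row=4, col=9), (row=5, col=8)
  Distance 8: (row=0, col=4), (row=1, col=5), (row=2, col=6), (row=4, col=6), (row=4, col=10), (row=5, col=7), (row=5, col=9)
  Distance 9: (row=2, col=5), (row=3, col=6), (row=4, col=5), (row=5, col=6), (row=5, col=10), (row=6, col=7), (row=6, col=9)
  Distance 10: (row=3, col=5), (row=5, col=5), (row=5, col=11), (row=6, col=6), (row=6, col=10), (row=7, col=7), (row=7, col=9)
  Distance 11: (row=3, col=4), (row=5, col=4), (row=6, col=5), (row=6, col=11), (row=7, col=6), (row=7, col=8), (row=8, col=7), (row=8, col=9)
  Distance 12: (row=3, col=3), (row=7, col=5), (row=8, col=6), (row=8, col=8), (row=8, col=10), (row=9, col=7), (row=9, col=9)
  Distance 13: (row=2, col=3), (row=3, col=2), (row=4, col=3), (row=7, col=4), (row=8, col=5), (row=8, col=11), (row=9, col=6), (row=9, col=10)
  Distance 14: (row=1, col=3), (row=2, col=2), (row=3, col=1), (row=7, col=3), (row=8, col=4), (row=9, col=5), (row=9, col=11)
  Distance 15: (row=1, col=2), (row=2, col=1), (row=3, col=0), (row=4, col=1), (row=6, col=3), (row=7, col=2), (row=8, col=3), (row=9, col=4)
  Distance 16: (row=0, col=2), (row=1, col=1), (row=2, col=0), (row=4, col=0), (row=5, col=1), (row=7, col=1), (row=8, col=2), (row=9, col=3)
  Distance 17: (row=0, col=1), (row=1, col=0), (row=5, col=0), (row=5, col=2), (row=6, col=1), (row=7, col=0), (row=8, col=1), (row=9, col=2)
  Distance 18: (row=6, col=0), (row=9, col=1)
  Distance 19: (row=9, col=0)
Total reachable: 99 (grid has 99 open cells total)

Answer: Reachable cells: 99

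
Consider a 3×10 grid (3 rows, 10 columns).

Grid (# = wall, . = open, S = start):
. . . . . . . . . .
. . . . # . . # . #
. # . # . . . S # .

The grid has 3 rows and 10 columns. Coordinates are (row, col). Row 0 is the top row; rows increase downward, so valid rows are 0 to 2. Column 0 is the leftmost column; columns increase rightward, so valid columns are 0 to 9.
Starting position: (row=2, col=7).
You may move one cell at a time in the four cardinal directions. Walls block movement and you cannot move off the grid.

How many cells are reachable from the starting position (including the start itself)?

BFS flood-fill from (row=2, col=7):
  Distance 0: (row=2, col=7)
  Distance 1: (row=2, col=6)
  Distance 2: (row=1, col=6), (row=2, col=5)
  Distance 3: (row=0, col=6), (row=1, col=5), (row=2, col=4)
  Distance 4: (row=0, col=5), (row=0, col=7)
  Distance 5: (row=0, col=4), (row=0, col=8)
  Distance 6: (row=0, col=3), (row=0, col=9), (row=1, col=8)
  Distance 7: (row=0, col=2), (row=1, col=3)
  Distance 8: (row=0, col=1), (row=1, col=2)
  Distance 9: (row=0, col=0), (row=1, col=1), (row=2, col=2)
  Distance 10: (row=1, col=0)
  Distance 11: (row=2, col=0)
Total reachable: 23 (grid has 24 open cells total)

Answer: Reachable cells: 23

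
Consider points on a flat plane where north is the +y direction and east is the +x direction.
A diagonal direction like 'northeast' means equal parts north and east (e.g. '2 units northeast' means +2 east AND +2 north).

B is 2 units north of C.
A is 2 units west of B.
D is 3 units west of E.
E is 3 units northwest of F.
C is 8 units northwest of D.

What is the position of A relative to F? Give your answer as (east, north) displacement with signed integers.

Place F at the origin (east=0, north=0).
  E is 3 units northwest of F: delta (east=-3, north=+3); E at (east=-3, north=3).
  D is 3 units west of E: delta (east=-3, north=+0); D at (east=-6, north=3).
  C is 8 units northwest of D: delta (east=-8, north=+8); C at (east=-14, north=11).
  B is 2 units north of C: delta (east=+0, north=+2); B at (east=-14, north=13).
  A is 2 units west of B: delta (east=-2, north=+0); A at (east=-16, north=13).
Therefore A relative to F: (east=-16, north=13).

Answer: A is at (east=-16, north=13) relative to F.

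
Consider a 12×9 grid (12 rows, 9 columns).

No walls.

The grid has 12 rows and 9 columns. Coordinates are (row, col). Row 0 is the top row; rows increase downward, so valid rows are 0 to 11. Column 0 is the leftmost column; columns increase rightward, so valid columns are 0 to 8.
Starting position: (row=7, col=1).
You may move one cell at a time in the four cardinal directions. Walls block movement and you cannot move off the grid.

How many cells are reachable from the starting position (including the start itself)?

BFS flood-fill from (row=7, col=1):
  Distance 0: (row=7, col=1)
  Distance 1: (row=6, col=1), (row=7, col=0), (row=7, col=2), (row=8, col=1)
  Distance 2: (row=5, col=1), (row=6, col=0), (row=6, col=2), (row=7, col=3), (row=8, col=0), (row=8, col=2), (row=9, col=1)
  Distance 3: (row=4, col=1), (row=5, col=0), (row=5, col=2), (row=6, col=3), (row=7, col=4), (row=8, col=3), (row=9, col=0), (row=9, col=2), (row=10, col=1)
  Distance 4: (row=3, col=1), (row=4, col=0), (row=4, col=2), (row=5, col=3), (row=6, col=4), (row=7, col=5), (row=8, col=4), (row=9, col=3), (row=10, col=0), (row=10, col=2), (row=11, col=1)
  Distance 5: (row=2, col=1), (row=3, col=0), (row=3, col=2), (row=4, col=3), (row=5, col=4), (row=6, col=5), (row=7, col=6), (row=8, col=5), (row=9, col=4), (row=10, col=3), (row=11, col=0), (row=11, col=2)
  Distance 6: (row=1, col=1), (row=2, col=0), (row=2, col=2), (row=3, col=3), (row=4, col=4), (row=5, col=5), (row=6, col=6), (row=7, col=7), (row=8, col=6), (row=9, col=5), (row=10, col=4), (row=11, col=3)
  Distance 7: (row=0, col=1), (row=1, col=0), (row=1, col=2), (row=2, col=3), (row=3, col=4), (row=4, col=5), (row=5, col=6), (row=6, col=7), (row=7, col=8), (row=8, col=7), (row=9, col=6), (row=10, col=5), (row=11, col=4)
  Distance 8: (row=0, col=0), (row=0, col=2), (row=1, col=3), (row=2, col=4), (row=3, col=5), (row=4, col=6), (row=5, col=7), (row=6, col=8), (row=8, col=8), (row=9, col=7), (row=10, col=6), (row=11, col=5)
  Distance 9: (row=0, col=3), (row=1, col=4), (row=2, col=5), (row=3, col=6), (row=4, col=7), (row=5, col=8), (row=9, col=8), (row=10, col=7), (row=11, col=6)
  Distance 10: (row=0, col=4), (row=1, col=5), (row=2, col=6), (row=3, col=7), (row=4, col=8), (row=10, col=8), (row=11, col=7)
  Distance 11: (row=0, col=5), (row=1, col=6), (row=2, col=7), (row=3, col=8), (row=11, col=8)
  Distance 12: (row=0, col=6), (row=1, col=7), (row=2, col=8)
  Distance 13: (row=0, col=7), (row=1, col=8)
  Distance 14: (row=0, col=8)
Total reachable: 108 (grid has 108 open cells total)

Answer: Reachable cells: 108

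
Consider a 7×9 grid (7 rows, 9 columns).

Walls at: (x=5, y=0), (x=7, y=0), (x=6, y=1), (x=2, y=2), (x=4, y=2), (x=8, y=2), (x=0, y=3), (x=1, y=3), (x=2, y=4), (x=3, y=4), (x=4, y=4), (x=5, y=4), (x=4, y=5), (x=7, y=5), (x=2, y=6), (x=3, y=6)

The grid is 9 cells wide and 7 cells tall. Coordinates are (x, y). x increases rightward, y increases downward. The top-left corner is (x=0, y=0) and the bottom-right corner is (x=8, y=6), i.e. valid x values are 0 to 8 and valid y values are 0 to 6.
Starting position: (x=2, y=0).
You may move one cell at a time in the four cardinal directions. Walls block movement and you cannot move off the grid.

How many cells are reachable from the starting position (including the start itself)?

BFS flood-fill from (x=2, y=0):
  Distance 0: (x=2, y=0)
  Distance 1: (x=1, y=0), (x=3, y=0), (x=2, y=1)
  Distance 2: (x=0, y=0), (x=4, y=0), (x=1, y=1), (x=3, y=1)
  Distance 3: (x=0, y=1), (x=4, y=1), (x=1, y=2), (x=3, y=2)
  Distance 4: (x=5, y=1), (x=0, y=2), (x=3, y=3)
  Distance 5: (x=5, y=2), (x=2, y=3), (x=4, y=3)
  Distance 6: (x=6, y=2), (x=5, y=3)
  Distance 7: (x=7, y=2), (x=6, y=3)
  Distance 8: (x=7, y=1), (x=7, y=3), (x=6, y=4)
  Distance 9: (x=8, y=1), (x=8, y=3), (x=7, y=4), (x=6, y=5)
  Distance 10: (x=8, y=0), (x=8, y=4), (x=5, y=5), (x=6, y=6)
  Distance 11: (x=8, y=5), (x=5, y=6), (x=7, y=6)
  Distance 12: (x=4, y=6), (x=8, y=6)
Total reachable: 38 (grid has 47 open cells total)

Answer: Reachable cells: 38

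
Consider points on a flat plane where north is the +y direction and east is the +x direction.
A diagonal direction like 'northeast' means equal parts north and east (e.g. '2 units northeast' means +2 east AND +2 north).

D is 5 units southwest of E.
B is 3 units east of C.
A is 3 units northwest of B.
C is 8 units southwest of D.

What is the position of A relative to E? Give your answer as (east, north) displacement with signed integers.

Place E at the origin (east=0, north=0).
  D is 5 units southwest of E: delta (east=-5, north=-5); D at (east=-5, north=-5).
  C is 8 units southwest of D: delta (east=-8, north=-8); C at (east=-13, north=-13).
  B is 3 units east of C: delta (east=+3, north=+0); B at (east=-10, north=-13).
  A is 3 units northwest of B: delta (east=-3, north=+3); A at (east=-13, north=-10).
Therefore A relative to E: (east=-13, north=-10).

Answer: A is at (east=-13, north=-10) relative to E.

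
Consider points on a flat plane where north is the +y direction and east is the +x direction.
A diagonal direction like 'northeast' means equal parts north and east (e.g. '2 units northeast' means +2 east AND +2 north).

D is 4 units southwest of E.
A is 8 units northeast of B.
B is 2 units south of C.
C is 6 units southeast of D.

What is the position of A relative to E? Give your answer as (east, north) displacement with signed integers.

Place E at the origin (east=0, north=0).
  D is 4 units southwest of E: delta (east=-4, north=-4); D at (east=-4, north=-4).
  C is 6 units southeast of D: delta (east=+6, north=-6); C at (east=2, north=-10).
  B is 2 units south of C: delta (east=+0, north=-2); B at (east=2, north=-12).
  A is 8 units northeast of B: delta (east=+8, north=+8); A at (east=10, north=-4).
Therefore A relative to E: (east=10, north=-4).

Answer: A is at (east=10, north=-4) relative to E.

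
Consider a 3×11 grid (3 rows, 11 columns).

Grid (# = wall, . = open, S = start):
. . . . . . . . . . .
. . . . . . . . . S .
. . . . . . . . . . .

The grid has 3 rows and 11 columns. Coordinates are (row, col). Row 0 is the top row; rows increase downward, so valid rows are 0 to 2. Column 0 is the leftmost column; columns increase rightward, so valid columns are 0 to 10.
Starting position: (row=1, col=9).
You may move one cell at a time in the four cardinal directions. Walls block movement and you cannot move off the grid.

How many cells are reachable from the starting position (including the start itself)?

Answer: Reachable cells: 33

Derivation:
BFS flood-fill from (row=1, col=9):
  Distance 0: (row=1, col=9)
  Distance 1: (row=0, col=9), (row=1, col=8), (row=1, col=10), (row=2, col=9)
  Distance 2: (row=0, col=8), (row=0, col=10), (row=1, col=7), (row=2, col=8), (row=2, col=10)
  Distance 3: (row=0, col=7), (row=1, col=6), (row=2, col=7)
  Distance 4: (row=0, col=6), (row=1, col=5), (row=2, col=6)
  Distance 5: (row=0, col=5), (row=1, col=4), (row=2, col=5)
  Distance 6: (row=0, col=4), (row=1, col=3), (row=2, col=4)
  Distance 7: (row=0, col=3), (row=1, col=2), (row=2, col=3)
  Distance 8: (row=0, col=2), (row=1, col=1), (row=2, col=2)
  Distance 9: (row=0, col=1), (row=1, col=0), (row=2, col=1)
  Distance 10: (row=0, col=0), (row=2, col=0)
Total reachable: 33 (grid has 33 open cells total)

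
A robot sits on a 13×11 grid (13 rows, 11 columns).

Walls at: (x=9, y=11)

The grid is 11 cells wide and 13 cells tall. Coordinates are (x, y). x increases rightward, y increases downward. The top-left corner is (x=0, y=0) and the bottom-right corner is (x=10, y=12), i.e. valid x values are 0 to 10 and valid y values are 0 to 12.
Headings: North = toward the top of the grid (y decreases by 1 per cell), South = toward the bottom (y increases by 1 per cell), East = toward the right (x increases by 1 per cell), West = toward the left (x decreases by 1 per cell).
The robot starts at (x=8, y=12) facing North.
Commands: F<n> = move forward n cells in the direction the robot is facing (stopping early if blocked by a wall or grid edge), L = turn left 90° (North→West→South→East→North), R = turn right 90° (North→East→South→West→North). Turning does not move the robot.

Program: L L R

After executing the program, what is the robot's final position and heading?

Answer: Final position: (x=8, y=12), facing West

Derivation:
Start: (x=8, y=12), facing North
  L: turn left, now facing West
  L: turn left, now facing South
  R: turn right, now facing West
Final: (x=8, y=12), facing West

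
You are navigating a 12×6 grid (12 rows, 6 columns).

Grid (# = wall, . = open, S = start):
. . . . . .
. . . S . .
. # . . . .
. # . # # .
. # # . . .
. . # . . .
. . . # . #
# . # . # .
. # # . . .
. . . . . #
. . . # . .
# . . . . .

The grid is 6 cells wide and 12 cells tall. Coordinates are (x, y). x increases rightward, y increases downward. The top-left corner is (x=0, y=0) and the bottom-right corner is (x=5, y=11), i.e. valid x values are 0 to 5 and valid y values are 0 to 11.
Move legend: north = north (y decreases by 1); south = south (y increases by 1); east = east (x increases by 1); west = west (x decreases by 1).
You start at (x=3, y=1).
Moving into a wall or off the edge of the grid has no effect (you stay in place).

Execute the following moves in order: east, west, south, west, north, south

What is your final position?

Answer: Final position: (x=2, y=2)

Derivation:
Start: (x=3, y=1)
  east (east): (x=3, y=1) -> (x=4, y=1)
  west (west): (x=4, y=1) -> (x=3, y=1)
  south (south): (x=3, y=1) -> (x=3, y=2)
  west (west): (x=3, y=2) -> (x=2, y=2)
  north (north): (x=2, y=2) -> (x=2, y=1)
  south (south): (x=2, y=1) -> (x=2, y=2)
Final: (x=2, y=2)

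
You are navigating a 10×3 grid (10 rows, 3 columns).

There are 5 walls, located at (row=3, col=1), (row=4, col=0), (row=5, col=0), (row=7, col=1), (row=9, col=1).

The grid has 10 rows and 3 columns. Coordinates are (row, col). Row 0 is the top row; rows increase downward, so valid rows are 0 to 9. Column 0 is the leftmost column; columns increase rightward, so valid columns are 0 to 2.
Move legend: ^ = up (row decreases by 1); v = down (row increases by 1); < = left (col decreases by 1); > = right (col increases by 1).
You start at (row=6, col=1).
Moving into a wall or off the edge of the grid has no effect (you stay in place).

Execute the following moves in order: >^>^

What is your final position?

Answer: Final position: (row=4, col=2)

Derivation:
Start: (row=6, col=1)
  > (right): (row=6, col=1) -> (row=6, col=2)
  ^ (up): (row=6, col=2) -> (row=5, col=2)
  > (right): blocked, stay at (row=5, col=2)
  ^ (up): (row=5, col=2) -> (row=4, col=2)
Final: (row=4, col=2)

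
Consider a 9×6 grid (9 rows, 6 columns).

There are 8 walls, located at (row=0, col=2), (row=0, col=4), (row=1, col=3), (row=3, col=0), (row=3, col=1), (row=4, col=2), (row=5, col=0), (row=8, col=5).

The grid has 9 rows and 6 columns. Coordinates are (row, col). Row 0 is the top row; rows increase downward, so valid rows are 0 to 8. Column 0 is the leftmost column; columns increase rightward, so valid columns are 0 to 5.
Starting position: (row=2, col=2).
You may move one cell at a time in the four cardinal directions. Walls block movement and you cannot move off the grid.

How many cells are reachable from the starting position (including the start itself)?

Answer: Reachable cells: 45

Derivation:
BFS flood-fill from (row=2, col=2):
  Distance 0: (row=2, col=2)
  Distance 1: (row=1, col=2), (row=2, col=1), (row=2, col=3), (row=3, col=2)
  Distance 2: (row=1, col=1), (row=2, col=0), (row=2, col=4), (row=3, col=3)
  Distance 3: (row=0, col=1), (row=1, col=0), (row=1, col=4), (row=2, col=5), (row=3, col=4), (row=4, col=3)
  Distance 4: (row=0, col=0), (row=1, col=5), (row=3, col=5), (row=4, col=4), (row=5, col=3)
  Distance 5: (row=0, col=5), (row=4, col=5), (row=5, col=2), (row=5, col=4), (row=6, col=3)
  Distance 6: (row=5, col=1), (row=5, col=5), (row=6, col=2), (row=6, col=4), (row=7, col=3)
  Distance 7: (row=4, col=1), (row=6, col=1), (row=6, col=5), (row=7, col=2), (row=7, col=4), (row=8, col=3)
  Distance 8: (row=4, col=0), (row=6, col=0), (row=7, col=1), (row=7, col=5), (row=8, col=2), (row=8, col=4)
  Distance 9: (row=7, col=0), (row=8, col=1)
  Distance 10: (row=8, col=0)
Total reachable: 45 (grid has 46 open cells total)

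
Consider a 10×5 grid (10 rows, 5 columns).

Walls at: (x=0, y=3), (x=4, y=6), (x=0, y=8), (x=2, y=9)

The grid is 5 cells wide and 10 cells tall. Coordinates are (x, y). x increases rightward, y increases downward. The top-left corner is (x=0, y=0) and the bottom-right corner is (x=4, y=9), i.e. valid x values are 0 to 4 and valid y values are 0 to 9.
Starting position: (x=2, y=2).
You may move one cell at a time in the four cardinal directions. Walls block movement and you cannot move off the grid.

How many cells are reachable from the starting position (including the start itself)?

BFS flood-fill from (x=2, y=2):
  Distance 0: (x=2, y=2)
  Distance 1: (x=2, y=1), (x=1, y=2), (x=3, y=2), (x=2, y=3)
  Distance 2: (x=2, y=0), (x=1, y=1), (x=3, y=1), (x=0, y=2), (x=4, y=2), (x=1, y=3), (x=3, y=3), (x=2, y=4)
  Distance 3: (x=1, y=0), (x=3, y=0), (x=0, y=1), (x=4, y=1), (x=4, y=3), (x=1, y=4), (x=3, y=4), (x=2, y=5)
  Distance 4: (x=0, y=0), (x=4, y=0), (x=0, y=4), (x=4, y=4), (x=1, y=5), (x=3, y=5), (x=2, y=6)
  Distance 5: (x=0, y=5), (x=4, y=5), (x=1, y=6), (x=3, y=6), (x=2, y=7)
  Distance 6: (x=0, y=6), (x=1, y=7), (x=3, y=7), (x=2, y=8)
  Distance 7: (x=0, y=7), (x=4, y=7), (x=1, y=8), (x=3, y=8)
  Distance 8: (x=4, y=8), (x=1, y=9), (x=3, y=9)
  Distance 9: (x=0, y=9), (x=4, y=9)
Total reachable: 46 (grid has 46 open cells total)

Answer: Reachable cells: 46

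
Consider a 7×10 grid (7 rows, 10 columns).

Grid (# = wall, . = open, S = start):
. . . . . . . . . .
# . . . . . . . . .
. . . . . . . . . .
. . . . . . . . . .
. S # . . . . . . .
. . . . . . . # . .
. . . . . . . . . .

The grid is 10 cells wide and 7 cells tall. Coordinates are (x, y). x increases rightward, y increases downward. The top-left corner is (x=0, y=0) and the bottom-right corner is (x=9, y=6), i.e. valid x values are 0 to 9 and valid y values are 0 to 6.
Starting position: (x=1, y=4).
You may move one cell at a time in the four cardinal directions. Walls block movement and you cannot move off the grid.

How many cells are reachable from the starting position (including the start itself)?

Answer: Reachable cells: 67

Derivation:
BFS flood-fill from (x=1, y=4):
  Distance 0: (x=1, y=4)
  Distance 1: (x=1, y=3), (x=0, y=4), (x=1, y=5)
  Distance 2: (x=1, y=2), (x=0, y=3), (x=2, y=3), (x=0, y=5), (x=2, y=5), (x=1, y=6)
  Distance 3: (x=1, y=1), (x=0, y=2), (x=2, y=2), (x=3, y=3), (x=3, y=5), (x=0, y=6), (x=2, y=6)
  Distance 4: (x=1, y=0), (x=2, y=1), (x=3, y=2), (x=4, y=3), (x=3, y=4), (x=4, y=5), (x=3, y=6)
  Distance 5: (x=0, y=0), (x=2, y=0), (x=3, y=1), (x=4, y=2), (x=5, y=3), (x=4, y=4), (x=5, y=5), (x=4, y=6)
  Distance 6: (x=3, y=0), (x=4, y=1), (x=5, y=2), (x=6, y=3), (x=5, y=4), (x=6, y=5), (x=5, y=6)
  Distance 7: (x=4, y=0), (x=5, y=1), (x=6, y=2), (x=7, y=3), (x=6, y=4), (x=6, y=6)
  Distance 8: (x=5, y=0), (x=6, y=1), (x=7, y=2), (x=8, y=3), (x=7, y=4), (x=7, y=6)
  Distance 9: (x=6, y=0), (x=7, y=1), (x=8, y=2), (x=9, y=3), (x=8, y=4), (x=8, y=6)
  Distance 10: (x=7, y=0), (x=8, y=1), (x=9, y=2), (x=9, y=4), (x=8, y=5), (x=9, y=6)
  Distance 11: (x=8, y=0), (x=9, y=1), (x=9, y=5)
  Distance 12: (x=9, y=0)
Total reachable: 67 (grid has 67 open cells total)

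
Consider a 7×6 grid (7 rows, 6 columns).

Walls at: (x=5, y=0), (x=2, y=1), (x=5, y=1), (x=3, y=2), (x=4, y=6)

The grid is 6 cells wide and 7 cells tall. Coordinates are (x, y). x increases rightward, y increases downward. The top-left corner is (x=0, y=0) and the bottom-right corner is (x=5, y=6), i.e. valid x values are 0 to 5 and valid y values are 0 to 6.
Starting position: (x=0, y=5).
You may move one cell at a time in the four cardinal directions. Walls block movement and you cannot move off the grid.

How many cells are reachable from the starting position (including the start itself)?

Answer: Reachable cells: 37

Derivation:
BFS flood-fill from (x=0, y=5):
  Distance 0: (x=0, y=5)
  Distance 1: (x=0, y=4), (x=1, y=5), (x=0, y=6)
  Distance 2: (x=0, y=3), (x=1, y=4), (x=2, y=5), (x=1, y=6)
  Distance 3: (x=0, y=2), (x=1, y=3), (x=2, y=4), (x=3, y=5), (x=2, y=6)
  Distance 4: (x=0, y=1), (x=1, y=2), (x=2, y=3), (x=3, y=4), (x=4, y=5), (x=3, y=6)
  Distance 5: (x=0, y=0), (x=1, y=1), (x=2, y=2), (x=3, y=3), (x=4, y=4), (x=5, y=5)
  Distance 6: (x=1, y=0), (x=4, y=3), (x=5, y=4), (x=5, y=6)
  Distance 7: (x=2, y=0), (x=4, y=2), (x=5, y=3)
  Distance 8: (x=3, y=0), (x=4, y=1), (x=5, y=2)
  Distance 9: (x=4, y=0), (x=3, y=1)
Total reachable: 37 (grid has 37 open cells total)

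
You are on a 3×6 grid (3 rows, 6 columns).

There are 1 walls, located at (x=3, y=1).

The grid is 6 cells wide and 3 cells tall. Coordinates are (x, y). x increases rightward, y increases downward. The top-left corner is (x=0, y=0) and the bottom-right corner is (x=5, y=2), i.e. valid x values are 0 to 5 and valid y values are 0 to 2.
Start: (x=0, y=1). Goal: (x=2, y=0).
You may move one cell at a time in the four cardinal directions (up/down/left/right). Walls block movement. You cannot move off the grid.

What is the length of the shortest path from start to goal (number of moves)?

Answer: Shortest path length: 3

Derivation:
BFS from (x=0, y=1) until reaching (x=2, y=0):
  Distance 0: (x=0, y=1)
  Distance 1: (x=0, y=0), (x=1, y=1), (x=0, y=2)
  Distance 2: (x=1, y=0), (x=2, y=1), (x=1, y=2)
  Distance 3: (x=2, y=0), (x=2, y=2)  <- goal reached here
One shortest path (3 moves): (x=0, y=1) -> (x=1, y=1) -> (x=2, y=1) -> (x=2, y=0)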